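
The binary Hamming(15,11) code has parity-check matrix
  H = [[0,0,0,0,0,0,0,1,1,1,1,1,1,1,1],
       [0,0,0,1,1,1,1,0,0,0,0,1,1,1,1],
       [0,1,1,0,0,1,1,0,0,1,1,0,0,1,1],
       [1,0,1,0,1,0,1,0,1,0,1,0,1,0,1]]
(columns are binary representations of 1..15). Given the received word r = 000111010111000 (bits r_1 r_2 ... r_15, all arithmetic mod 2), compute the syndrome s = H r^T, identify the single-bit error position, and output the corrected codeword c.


s = (0, 0, 1, 0)^T, error position = 2, corrected codeword c = 010111010111000

Compute s = H r^T mod 2 one row at a time:
  s_1 = 1 + 0 + 1 + 1 + 1 + 0 + 0 + 0 = 4 ≡ 0 (mod 2).
  s_2 = 1 + 1 + 1 + 0 + 1 + 0 + 0 + 0 = 4 ≡ 0 (mod 2).
  s_3 = 0 + 0 + 1 + 0 + 1 + 1 + 0 + 0 = 3 ≡ 1 (mod 2).
  s_4 = 0 + 0 + 1 + 0 + 0 + 1 + 0 + 0 = 2 ≡ 0 (mod 2).
s = (0, 0, 1, 0)^T — this equals column 2 of H (binary 0010), so error is at position 2.
Correct: flip bit 2 of r = 000111010111000 to get c = 010111010111000.


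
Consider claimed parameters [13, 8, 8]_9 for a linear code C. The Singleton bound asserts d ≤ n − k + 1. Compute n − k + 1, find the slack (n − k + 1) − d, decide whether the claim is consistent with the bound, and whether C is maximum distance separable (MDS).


Singleton RHS = n − k + 1 = 6, slack = -2, bound violated (no such code; not MDS).

Singleton bound: d ≤ n − k + 1.
Here n = 13, k = 8, so n − k + 1 = 6.
Given d = 8, check d ≤ 6: NO.
Slack = (n − k + 1) − d = -2.
The slack is negative: d = 8 exceeds n − k + 1 = 6 by 2, so the Singleton bound is violated and no linear [13, 8, 8]_9 code can exist. In particular it is not MDS (MDS requires d = n − k + 1 exactly).
Description: the claimed parameters are [13, 8, 8]_9; such a code would be impossible (violates the Singleton bound).


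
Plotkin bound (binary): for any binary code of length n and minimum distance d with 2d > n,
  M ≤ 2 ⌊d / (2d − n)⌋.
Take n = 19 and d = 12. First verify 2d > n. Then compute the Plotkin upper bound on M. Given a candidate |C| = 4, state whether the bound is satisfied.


Plotkin bound M ≤ 4; given |C| = 4 ≤ bound (satisfied).

Check applicability: 2d = 24, n = 19.
2d − n = 5 > 0, so Plotkin applies.
Compute d/(2d−n) = 12/5 ≈ 2.4000.
⌊d/(2d−n)⌋ = 2.
Plotkin bound: M ≤ 2·2 = 4.
Given |C| = 4, check: satisfied.
This |C| is at the Plotkin bound.


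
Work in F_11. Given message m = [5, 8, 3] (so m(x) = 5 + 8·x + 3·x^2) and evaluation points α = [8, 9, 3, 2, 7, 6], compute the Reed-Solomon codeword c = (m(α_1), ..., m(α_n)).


c = [8, 1, 1, 0, 10, 7]

Message polynomial: m(x) = 5 + 8·x + 3·x^2 (mod 11).
For each evaluation point α_i, compute m(α_i) mod 11:
  α_1 = 8: Horner steps 3 → 10 → 8, so m(8) = 8.
  α_2 = 9: Horner steps 3 → 2 → 1, so m(9) = 1.
  α_3 = 3: Horner steps 3 → 6 → 1, so m(3) = 1.
  α_4 = 2: Horner steps 3 → 3 → 0, so m(2) = 0.
  α_5 = 7: Horner steps 3 → 7 → 10, so m(7) = 10.
  α_6 = 6: Horner steps 3 → 4 → 7, so m(6) = 7.
Codeword c = [8, 1, 1, 0, 10, 7] ∈ F_11^6.


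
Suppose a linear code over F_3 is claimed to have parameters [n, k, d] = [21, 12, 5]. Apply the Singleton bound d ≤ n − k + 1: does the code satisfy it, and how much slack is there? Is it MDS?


Singleton RHS = n − k + 1 = 10, slack = 5, bound satisfied, not MDS.

Singleton bound: d ≤ n − k + 1.
Here n = 21, k = 12, so n − k + 1 = 10.
Given d = 5, check d ≤ 10: YES.
Slack = (n − k + 1) − d = 5.
The code is NOT MDS (slack = 5 > 0).
Description: the claimed parameters are [21, 12, 5]_3; such a code would be non-MDS.


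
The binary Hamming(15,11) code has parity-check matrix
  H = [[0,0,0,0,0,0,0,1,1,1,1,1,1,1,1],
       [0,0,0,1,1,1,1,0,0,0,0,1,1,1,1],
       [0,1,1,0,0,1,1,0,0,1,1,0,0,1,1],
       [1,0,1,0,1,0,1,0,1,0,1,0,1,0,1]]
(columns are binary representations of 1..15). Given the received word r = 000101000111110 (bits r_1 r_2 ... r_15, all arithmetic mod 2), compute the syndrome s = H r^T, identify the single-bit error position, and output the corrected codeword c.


s = (1, 1, 0, 0)^T, error position = 12, corrected codeword c = 000101000110110

Compute s = H r^T mod 2 one row at a time:
  s_1 = 0 + 0 + 1 + 1 + 1 + 1 + 1 + 0 = 5 ≡ 1 (mod 2).
  s_2 = 1 + 0 + 1 + 0 + 1 + 1 + 1 + 0 = 5 ≡ 1 (mod 2).
  s_3 = 0 + 0 + 1 + 0 + 1 + 1 + 1 + 0 = 4 ≡ 0 (mod 2).
  s_4 = 0 + 0 + 0 + 0 + 0 + 1 + 1 + 0 = 2 ≡ 0 (mod 2).
s = (1, 1, 0, 0)^T — this equals column 12 of H (binary 1100), so error is at position 12.
Correct: flip bit 12 of r = 000101000111110 to get c = 000101000110110.


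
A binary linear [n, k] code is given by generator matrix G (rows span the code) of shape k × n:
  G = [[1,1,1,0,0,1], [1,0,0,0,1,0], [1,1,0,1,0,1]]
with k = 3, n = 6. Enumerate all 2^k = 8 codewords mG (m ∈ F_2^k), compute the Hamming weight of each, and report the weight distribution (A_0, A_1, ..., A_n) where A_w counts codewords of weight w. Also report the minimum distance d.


Weight distribution: A_0 = 1, A_2 = 2, A_4 = 5. Minimum distance d = 2.

Enumerate all 2^3 = 8 messages m ∈ F_2^3.
For each, compute codeword c = mG in F_2^6, then tally its weight.
  m = 000 → c = 000000, weight = 0.
  m = 100 → c = 111001, weight = 4.
  m = 010 → c = 100010, weight = 2.
  m = 110 → c = 011011, weight = 4.
  m = 001 → c = 110101, weight = 4.
  m = 101 → c = 001100, weight = 2.
  m = 011 → c = 010111, weight = 4.
  m = 111 → c = 101110, weight = 4.
Tally weights:
  weight 0: 1 codewords.
  weight 2: 2 codewords.
  weight 4: 5 codewords.
Minimum distance d = smallest w > 0 with A_w > 0 = 2.
Sanity: Σ A_w = 8 = 2^3 = 8 ✓.


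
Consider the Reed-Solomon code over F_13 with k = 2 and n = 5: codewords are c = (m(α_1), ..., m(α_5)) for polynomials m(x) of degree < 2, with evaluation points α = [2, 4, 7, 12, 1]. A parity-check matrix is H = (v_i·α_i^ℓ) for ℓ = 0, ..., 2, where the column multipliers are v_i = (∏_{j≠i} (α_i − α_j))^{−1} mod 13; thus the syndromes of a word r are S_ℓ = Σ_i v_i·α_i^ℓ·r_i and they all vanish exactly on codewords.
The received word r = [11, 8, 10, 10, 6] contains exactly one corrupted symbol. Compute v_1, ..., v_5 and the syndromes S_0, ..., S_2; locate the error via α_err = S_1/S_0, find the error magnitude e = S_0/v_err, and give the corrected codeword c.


S = (11, 2, 11), error at position 4, error magnitude e = 1, c = [11, 8, 10, 9, 6].

Step 1: column multipliers v_i = (∏_{j≠i}(α_i − α_j))^{−1} mod 13.
  i = 1 (α = 2): (2−4)(2−7)(2−12)(2−1) = (−2)·(−5)·(−10)·1 = −100 ≡ 4, so v_1 = 4^{−1} = 10 (mod 13).
  i = 2 (α = 4): (4−2)(4−7)(4−12)(4−1) = 2·(−3)·(−8)·3 = 144 ≡ 1, so v_2 = 1^{−1} = 1 (mod 13).
  i = 3 (α = 7): (7−2)(7−4)(7−12)(7−1) = 5·3·(−5)·6 = −450 ≡ 5, so v_3 = 5^{−1} = 8 (mod 13).
  i = 4 (α = 12): (12−2)(12−4)(12−7)(12−1) = 10·8·5·11 = 4400 ≡ 6, so v_4 = 6^{−1} = 11 (mod 13).
  i = 5 (α = 1): (1−2)(1−4)(1−7)(1−12) = (−1)·(−3)·(−6)·(−11) = 198 ≡ 3, so v_5 = 3^{−1} = 9 (mod 13).
  v = [10, 1, 8, 11, 9].
Step 2: syndromes of r = [11, 8, 10, 10, 6] (all sums mod 13).
  S_0 = Σ v_i r_i = 10·11 + 1·8 + 8·10 + 11·10 + 9·6 = 362 ≡ 11.
  S_1 = Σ v_i α_i r_i = 10·2·11 + 1·4·8 + 8·7·10 + 11·12·10 + 9·1·6 = 2186 ≡ 2.
  α_i^2 mod 13 = [4, 3, 10, 1, 1].
  S_2 = Σ v_i α_i^2 r_i = 10·4·11 + 1·3·8 + 8·10·10 + 11·1·10 + 9·1·6 = 1428 ≡ 11.
  S = (11, 2, 11) ≠ 0, so r is not a codeword (an error is present).
Step 3: locate the error. For a single error e at position i, S_ℓ = v_i·e·α_i^ℓ, so α_err = S_1/S_0.
  S_0^{−1} = 11^{−1} = 6 (mod 13), so α_err = 2·6 = 12 ≡ 12 = α_4. Error position i = 4.
  Consistency check: S_2/S_1 = 11·7 = 77 ≡ 12 = α_err ✓ (single-error assumption holds).
Step 4: error magnitude e = S_0/v_4 = S_0·∏_{j≠4}(α_4 − α_j) = 11·6 = 66 ≡ 1 (mod 13).
Step 5: correct position 4: c_4 = r_4 − e = 10 − 1 ≡ 9 (mod 13). Hence c = [11, 8, 10, 9, 6].
  Check: interpolating c through the α_i gives m(x) = 1 + 5·x (degree < 2) with m(α_i) = c_i for every i, so c is indeed a codeword.


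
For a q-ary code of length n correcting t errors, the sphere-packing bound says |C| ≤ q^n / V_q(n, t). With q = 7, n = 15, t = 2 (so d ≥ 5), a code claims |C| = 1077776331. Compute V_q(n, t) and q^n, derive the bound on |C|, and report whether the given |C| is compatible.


V_q(n, t) = 3871, q^n = 4747561509943, Hamming bound = 1226443169, |C| = 1077776331 ≤ bound (satisfied).

Step 1: Compute V_q(n, t) = Σ_{j=0}^2 C(n, j) (q−1)^j.
  j = 0: C(15,0)·(6)^0 = 1·1 = 1.
  j = 1: C(15,1)·(6)^1 = 15·6 = 90.
  j = 2: C(15,2)·(6)^2 = 105·36 = 3780.
  V_q(n, t) = 1 + 90 + 3780 = 3871.
Step 2: q^n = 7^15 = 4747561509943.
Step 3: Hamming bound ⌊q^n / V_q(n,t)⌋ = ⌊4747561509943/3871⌋ = 1226443169.
Step 4: Compare |C| = 1077776331 to 1226443169: satisfied.
The claimed |C| lies below the Hamming bound.


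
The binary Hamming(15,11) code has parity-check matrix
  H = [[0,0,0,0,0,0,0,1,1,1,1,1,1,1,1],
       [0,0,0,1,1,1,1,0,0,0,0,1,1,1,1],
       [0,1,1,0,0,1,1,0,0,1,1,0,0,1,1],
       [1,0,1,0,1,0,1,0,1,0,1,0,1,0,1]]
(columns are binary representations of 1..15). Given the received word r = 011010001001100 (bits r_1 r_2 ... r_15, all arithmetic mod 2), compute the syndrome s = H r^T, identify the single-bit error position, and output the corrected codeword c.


s = (1, 1, 0, 0)^T, error position = 12, corrected codeword c = 011010001000100

Compute s = H r^T mod 2 one row at a time:
  s_1 = 0 + 1 + 0 + 0 + 1 + 1 + 0 + 0 = 3 ≡ 1 (mod 2).
  s_2 = 0 + 1 + 0 + 0 + 1 + 1 + 0 + 0 = 3 ≡ 1 (mod 2).
  s_3 = 1 + 1 + 0 + 0 + 0 + 0 + 0 + 0 = 2 ≡ 0 (mod 2).
  s_4 = 0 + 1 + 1 + 0 + 1 + 0 + 1 + 0 = 4 ≡ 0 (mod 2).
s = (1, 1, 0, 0)^T — this equals column 12 of H (binary 1100), so error is at position 12.
Correct: flip bit 12 of r = 011010001001100 to get c = 011010001000100.


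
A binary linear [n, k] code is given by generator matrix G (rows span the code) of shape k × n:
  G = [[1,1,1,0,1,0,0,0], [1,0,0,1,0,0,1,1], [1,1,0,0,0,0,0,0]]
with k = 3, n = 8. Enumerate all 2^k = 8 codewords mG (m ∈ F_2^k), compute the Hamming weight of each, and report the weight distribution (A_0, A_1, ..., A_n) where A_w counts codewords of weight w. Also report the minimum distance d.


Weight distribution: A_0 = 1, A_2 = 2, A_4 = 3, A_6 = 2. Minimum distance d = 2.

Enumerate all 2^3 = 8 messages m ∈ F_2^3.
For each, compute codeword c = mG in F_2^8, then tally its weight.
  m = 000 → c = 00000000, weight = 0.
  m = 100 → c = 11101000, weight = 4.
  m = 010 → c = 10010011, weight = 4.
  m = 110 → c = 01111011, weight = 6.
  m = 001 → c = 11000000, weight = 2.
  m = 101 → c = 00101000, weight = 2.
  m = 011 → c = 01010011, weight = 4.
  m = 111 → c = 10111011, weight = 6.
Tally weights:
  weight 0: 1 codewords.
  weight 2: 2 codewords.
  weight 4: 3 codewords.
  weight 6: 2 codewords.
Minimum distance d = smallest w > 0 with A_w > 0 = 2.
Sanity: Σ A_w = 8 = 2^3 = 8 ✓.


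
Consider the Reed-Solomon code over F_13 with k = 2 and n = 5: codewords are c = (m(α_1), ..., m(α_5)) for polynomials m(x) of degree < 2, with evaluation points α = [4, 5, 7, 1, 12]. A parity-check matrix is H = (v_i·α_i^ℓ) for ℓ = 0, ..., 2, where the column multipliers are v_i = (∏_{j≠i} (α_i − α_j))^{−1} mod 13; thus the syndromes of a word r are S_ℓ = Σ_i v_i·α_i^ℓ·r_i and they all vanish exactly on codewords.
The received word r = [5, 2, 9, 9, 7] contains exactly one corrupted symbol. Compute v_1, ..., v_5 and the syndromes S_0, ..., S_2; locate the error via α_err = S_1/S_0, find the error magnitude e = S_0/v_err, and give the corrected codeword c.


S = (5, 5, 5), error at position 4, error magnitude e = 8, c = [5, 2, 9, 1, 7].

Step 1: column multipliers v_i = (∏_{j≠i}(α_i − α_j))^{−1} mod 13.
  i = 1 (α = 4): (4−5)(4−7)(4−1)(4−12) = (−1)·(−3)·3·(−8) = −72 ≡ 6, so v_1 = 6^{−1} = 11 (mod 13).
  i = 2 (α = 5): (5−4)(5−7)(5−1)(5−12) = 1·(−2)·4·(−7) = 56 ≡ 4, so v_2 = 4^{−1} = 10 (mod 13).
  i = 3 (α = 7): (7−4)(7−5)(7−1)(7−12) = 3·2·6·(−5) = −180 ≡ 2, so v_3 = 2^{−1} = 7 (mod 13).
  i = 4 (α = 1): (1−4)(1−5)(1−7)(1−12) = (−3)·(−4)·(−6)·(−11) = 792 ≡ 12, so v_4 = 12^{−1} = 12 (mod 13).
  i = 5 (α = 12): (12−4)(12−5)(12−7)(12−1) = 8·7·5·11 = 3080 ≡ 12, so v_5 = 12^{−1} = 12 (mod 13).
  v = [11, 10, 7, 12, 12].
Step 2: syndromes of r = [5, 2, 9, 9, 7] (all sums mod 13).
  S_0 = Σ v_i r_i = 11·5 + 10·2 + 7·9 + 12·9 + 12·7 = 330 ≡ 5.
  S_1 = Σ v_i α_i r_i = 11·4·5 + 10·5·2 + 7·7·9 + 12·1·9 + 12·12·7 = 1877 ≡ 5.
  α_i^2 mod 13 = [3, 12, 10, 1, 1].
  S_2 = Σ v_i α_i^2 r_i = 11·3·5 + 10·12·2 + 7·10·9 + 12·1·9 + 12·1·7 = 1227 ≡ 5.
  S = (5, 5, 5) ≠ 0, so r is not a codeword (an error is present).
Step 3: locate the error. For a single error e at position i, S_ℓ = v_i·e·α_i^ℓ, so α_err = S_1/S_0.
  S_0^{−1} = 5^{−1} = 8 (mod 13), so α_err = 5·8 = 40 ≡ 1 = α_4. Error position i = 4.
  Consistency check: S_2/S_1 = 5·8 = 40 ≡ 1 = α_err ✓ (single-error assumption holds).
Step 4: error magnitude e = S_0/v_4 = S_0·∏_{j≠4}(α_4 − α_j) = 5·12 = 60 ≡ 8 (mod 13).
Step 5: correct position 4: c_4 = r_4 − e = 9 − 8 ≡ 1 (mod 13). Hence c = [5, 2, 9, 1, 7].
  Check: interpolating c through the α_i gives m(x) = 4 + 10·x (degree < 2) with m(α_i) = c_i for every i, so c is indeed a codeword.


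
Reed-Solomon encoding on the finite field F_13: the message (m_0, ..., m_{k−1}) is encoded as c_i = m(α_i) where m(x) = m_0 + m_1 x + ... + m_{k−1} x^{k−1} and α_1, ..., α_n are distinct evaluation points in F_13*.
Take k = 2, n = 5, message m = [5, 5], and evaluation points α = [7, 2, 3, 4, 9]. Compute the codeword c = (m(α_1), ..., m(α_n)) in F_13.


c = [1, 2, 7, 12, 11]

Message polynomial: m(x) = 5 + 5·x (mod 13).
For each evaluation point α_i, compute m(α_i) mod 13:
  α_1 = 7: Horner steps 5 → 1, so m(7) = 1.
  α_2 = 2: Horner steps 5 → 2, so m(2) = 2.
  α_3 = 3: Horner steps 5 → 7, so m(3) = 7.
  α_4 = 4: Horner steps 5 → 12, so m(4) = 12.
  α_5 = 9: Horner steps 5 → 11, so m(9) = 11.
Codeword c = [1, 2, 7, 12, 11] ∈ F_13^5.


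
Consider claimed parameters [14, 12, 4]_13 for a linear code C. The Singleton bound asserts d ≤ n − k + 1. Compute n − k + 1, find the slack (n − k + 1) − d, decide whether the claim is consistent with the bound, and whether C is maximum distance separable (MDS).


Singleton RHS = n − k + 1 = 3, slack = -1, bound violated (no such code; not MDS).

Singleton bound: d ≤ n − k + 1.
Here n = 14, k = 12, so n − k + 1 = 3.
Given d = 4, check d ≤ 3: NO.
Slack = (n − k + 1) − d = -1.
The slack is negative: d = 4 exceeds n − k + 1 = 3 by 1, so the Singleton bound is violated and no linear [14, 12, 4]_13 code can exist. In particular it is not MDS (MDS requires d = n − k + 1 exactly).
Description: the claimed parameters are [14, 12, 4]_13; such a code would be impossible (violates the Singleton bound).


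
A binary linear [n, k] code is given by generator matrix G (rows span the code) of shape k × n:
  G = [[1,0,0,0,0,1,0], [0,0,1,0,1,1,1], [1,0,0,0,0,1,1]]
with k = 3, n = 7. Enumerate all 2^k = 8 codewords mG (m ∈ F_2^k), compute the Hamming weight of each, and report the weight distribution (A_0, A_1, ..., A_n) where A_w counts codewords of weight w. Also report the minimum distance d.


Weight distribution: A_0 = 1, A_1 = 1, A_2 = 1, A_3 = 3, A_4 = 2. Minimum distance d = 1.

Enumerate all 2^3 = 8 messages m ∈ F_2^3.
For each, compute codeword c = mG in F_2^7, then tally its weight.
  m = 000 → c = 0000000, weight = 0.
  m = 100 → c = 1000010, weight = 2.
  m = 010 → c = 0010111, weight = 4.
  m = 110 → c = 1010101, weight = 4.
  m = 001 → c = 1000011, weight = 3.
  m = 101 → c = 0000001, weight = 1.
  m = 011 → c = 1010100, weight = 3.
  m = 111 → c = 0010110, weight = 3.
Tally weights:
  weight 0: 1 codewords.
  weight 1: 1 codewords.
  weight 2: 1 codewords.
  weight 3: 3 codewords.
  weight 4: 2 codewords.
Minimum distance d = smallest w > 0 with A_w > 0 = 1.
Sanity: Σ A_w = 8 = 2^3 = 8 ✓.


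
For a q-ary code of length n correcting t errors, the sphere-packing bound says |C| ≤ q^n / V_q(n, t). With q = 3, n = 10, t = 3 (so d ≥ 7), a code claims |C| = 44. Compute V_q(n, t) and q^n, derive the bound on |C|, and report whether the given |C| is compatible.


V_q(n, t) = 1161, q^n = 59049, Hamming bound = 50, |C| = 44 ≤ bound (satisfied).

Step 1: Compute V_q(n, t) = Σ_{j=0}^3 C(n, j) (q−1)^j.
  j = 0: C(10,0)·(2)^0 = 1·1 = 1.
  j = 1: C(10,1)·(2)^1 = 10·2 = 20.
  j = 2: C(10,2)·(2)^2 = 45·4 = 180.
  j = 3: C(10,3)·(2)^3 = 120·8 = 960.
  V_q(n, t) = 1 + 20 + 180 + 960 = 1161.
Step 2: q^n = 3^10 = 59049.
Step 3: Hamming bound ⌊q^n / V_q(n,t)⌋ = ⌊59049/1161⌋ = 50.
Step 4: Compare |C| = 44 to 50: satisfied.
The claimed |C| lies below the Hamming bound.


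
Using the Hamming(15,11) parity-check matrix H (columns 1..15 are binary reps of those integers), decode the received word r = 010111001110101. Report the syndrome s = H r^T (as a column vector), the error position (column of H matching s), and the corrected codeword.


s = (1, 1, 1, 1)^T, error position = 15, corrected codeword c = 010111001110100

Compute s = H r^T mod 2 one row at a time:
  s_1 = 0 + 1 + 1 + 1 + 0 + 1 + 0 + 1 = 5 ≡ 1 (mod 2).
  s_2 = 1 + 1 + 1 + 0 + 0 + 1 + 0 + 1 = 5 ≡ 1 (mod 2).
  s_3 = 1 + 0 + 1 + 0 + 1 + 1 + 0 + 1 = 5 ≡ 1 (mod 2).
  s_4 = 0 + 0 + 1 + 0 + 1 + 1 + 1 + 1 = 5 ≡ 1 (mod 2).
s = (1, 1, 1, 1)^T — this equals column 15 of H (binary 1111), so error is at position 15.
Correct: flip bit 15 of r = 010111001110101 to get c = 010111001110100.


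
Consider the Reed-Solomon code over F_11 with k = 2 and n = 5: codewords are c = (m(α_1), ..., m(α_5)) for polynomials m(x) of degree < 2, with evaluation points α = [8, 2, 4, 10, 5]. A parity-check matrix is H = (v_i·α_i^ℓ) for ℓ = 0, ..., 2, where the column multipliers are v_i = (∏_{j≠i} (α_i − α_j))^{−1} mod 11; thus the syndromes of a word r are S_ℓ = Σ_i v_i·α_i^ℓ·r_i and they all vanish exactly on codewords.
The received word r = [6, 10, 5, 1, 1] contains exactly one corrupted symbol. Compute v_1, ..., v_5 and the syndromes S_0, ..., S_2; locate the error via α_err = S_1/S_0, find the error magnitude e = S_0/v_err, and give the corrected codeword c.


S = (4, 9, 1), error at position 5, error magnitude e = 4, c = [6, 10, 5, 1, 8].

Step 1: column multipliers v_i = (∏_{j≠i}(α_i − α_j))^{−1} mod 11.
  i = 1 (α = 8): (8−2)(8−4)(8−10)(8−5) = 6·4·(−2)·3 = −144 ≡ 10, so v_1 = 10^{−1} = 10 (mod 11).
  i = 2 (α = 2): (2−8)(2−4)(2−10)(2−5) = (−6)·(−2)·(−8)·(−3) = 288 ≡ 2, so v_2 = 2^{−1} = 6 (mod 11).
  i = 3 (α = 4): (4−8)(4−2)(4−10)(4−5) = (−4)·2·(−6)·(−1) = −48 ≡ 7, so v_3 = 7^{−1} = 8 (mod 11).
  i = 4 (α = 10): (10−8)(10−2)(10−4)(10−5) = 2·8·6·5 = 480 ≡ 7, so v_4 = 7^{−1} = 8 (mod 11).
  i = 5 (α = 5): (5−8)(5−2)(5−4)(5−10) = (−3)·3·1·(−5) = 45 ≡ 1, so v_5 = 1^{−1} = 1 (mod 11).
  v = [10, 6, 8, 8, 1].
Step 2: syndromes of r = [6, 10, 5, 1, 1] (all sums mod 11).
  S_0 = Σ v_i r_i = 10·6 + 6·10 + 8·5 + 8·1 + 1·1 = 169 ≡ 4.
  S_1 = Σ v_i α_i r_i = 10·8·6 + 6·2·10 + 8·4·5 + 8·10·1 + 1·5·1 = 845 ≡ 9.
  α_i^2 mod 11 = [9, 4, 5, 1, 3].
  S_2 = Σ v_i α_i^2 r_i = 10·9·6 + 6·4·10 + 8·5·5 + 8·1·1 + 1·3·1 = 991 ≡ 1.
  S = (4, 9, 1) ≠ 0, so r is not a codeword (an error is present).
Step 3: locate the error. For a single error e at position i, S_ℓ = v_i·e·α_i^ℓ, so α_err = S_1/S_0.
  S_0^{−1} = 4^{−1} = 3 (mod 11), so α_err = 9·3 = 27 ≡ 5 = α_5. Error position i = 5.
  Consistency check: S_2/S_1 = 1·5 = 5 ≡ 5 = α_err ✓ (single-error assumption holds).
Step 4: error magnitude e = S_0/v_5 = S_0·∏_{j≠5}(α_5 − α_j) = 4·1 = 4 ≡ 4 (mod 11).
Step 5: correct position 5: c_5 = r_5 − e = 1 − 4 ≡ 8 (mod 11). Hence c = [6, 10, 5, 1, 8].
  Check: interpolating c through the α_i gives m(x) = 4 + 3·x (degree < 2) with m(α_i) = c_i for every i, so c is indeed a codeword.


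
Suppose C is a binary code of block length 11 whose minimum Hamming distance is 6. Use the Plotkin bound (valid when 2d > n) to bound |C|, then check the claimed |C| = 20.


Plotkin bound M ≤ 12; given |C| = 20 > bound (violated).

Check applicability: 2d = 12, n = 11.
2d − n = 1 > 0, so Plotkin applies.
Compute d/(2d−n) = 6/1 ≈ 6.0000.
⌊d/(2d−n)⌋ = 6.
Plotkin bound: M ≤ 2·6 = 12.
Given |C| = 20, check: VIOLATED.
This |C| is above the Plotkin bound, so no binary code with n = 11, d = 6 and 20 codewords exists.


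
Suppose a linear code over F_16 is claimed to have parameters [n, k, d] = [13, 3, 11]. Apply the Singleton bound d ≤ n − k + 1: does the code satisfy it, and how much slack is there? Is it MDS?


Singleton RHS = n − k + 1 = 11, slack = 0, bound satisfied, MDS.

Singleton bound: d ≤ n − k + 1.
Here n = 13, k = 3, so n − k + 1 = 11.
Given d = 11, check d ≤ 11: YES.
Slack = (n − k + 1) − d = 0.
The code is MDS (slack = 0).
Description: the claimed parameters are [13, 3, 11]_16; such a code would be MDS (meets Singleton bound).


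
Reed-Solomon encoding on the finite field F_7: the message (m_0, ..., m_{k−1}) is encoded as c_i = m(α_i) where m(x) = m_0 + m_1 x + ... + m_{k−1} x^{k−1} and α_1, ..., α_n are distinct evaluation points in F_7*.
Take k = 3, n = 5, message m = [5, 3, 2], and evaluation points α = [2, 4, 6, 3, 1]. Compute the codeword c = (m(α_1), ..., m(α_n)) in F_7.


c = [5, 0, 4, 4, 3]

Message polynomial: m(x) = 5 + 3·x + 2·x^2 (mod 7).
For each evaluation point α_i, compute m(α_i) mod 7:
  α_1 = 2: Horner steps 2 → 0 → 5, so m(2) = 5.
  α_2 = 4: Horner steps 2 → 4 → 0, so m(4) = 0.
  α_3 = 6: Horner steps 2 → 1 → 4, so m(6) = 4.
  α_4 = 3: Horner steps 2 → 2 → 4, so m(3) = 4.
  α_5 = 1: Horner steps 2 → 5 → 3, so m(1) = 3.
Codeword c = [5, 0, 4, 4, 3] ∈ F_7^5.


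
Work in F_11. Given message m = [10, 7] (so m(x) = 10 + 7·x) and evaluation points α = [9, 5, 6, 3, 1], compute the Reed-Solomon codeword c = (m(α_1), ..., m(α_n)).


c = [7, 1, 8, 9, 6]

Message polynomial: m(x) = 10 + 7·x (mod 11).
For each evaluation point α_i, compute m(α_i) mod 11:
  α_1 = 9: Horner steps 7 → 7, so m(9) = 7.
  α_2 = 5: Horner steps 7 → 1, so m(5) = 1.
  α_3 = 6: Horner steps 7 → 8, so m(6) = 8.
  α_4 = 3: Horner steps 7 → 9, so m(3) = 9.
  α_5 = 1: Horner steps 7 → 6, so m(1) = 6.
Codeword c = [7, 1, 8, 9, 6] ∈ F_11^5.


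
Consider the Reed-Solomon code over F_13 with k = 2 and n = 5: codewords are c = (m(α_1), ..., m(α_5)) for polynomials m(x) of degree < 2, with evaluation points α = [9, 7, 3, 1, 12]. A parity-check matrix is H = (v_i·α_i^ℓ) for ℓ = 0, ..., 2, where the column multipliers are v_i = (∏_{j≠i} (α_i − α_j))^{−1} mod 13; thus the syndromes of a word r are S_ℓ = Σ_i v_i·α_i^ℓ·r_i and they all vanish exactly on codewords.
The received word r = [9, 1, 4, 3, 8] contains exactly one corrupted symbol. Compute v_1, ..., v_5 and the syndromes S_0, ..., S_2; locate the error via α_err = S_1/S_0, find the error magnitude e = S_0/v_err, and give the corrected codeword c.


S = (11, 7, 8), error at position 3, error magnitude e = 6, c = [9, 1, 11, 3, 8].

Step 1: column multipliers v_i = (∏_{j≠i}(α_i − α_j))^{−1} mod 13.
  i = 1 (α = 9): (9−7)(9−3)(9−1)(9−12) = 2·6·8·(−3) = −288 ≡ 11, so v_1 = 11^{−1} = 6 (mod 13).
  i = 2 (α = 7): (7−9)(7−3)(7−1)(7−12) = (−2)·4·6·(−5) = 240 ≡ 6, so v_2 = 6^{−1} = 11 (mod 13).
  i = 3 (α = 3): (3−9)(3−7)(3−1)(3−12) = (−6)·(−4)·2·(−9) = −432 ≡ 10, so v_3 = 10^{−1} = 4 (mod 13).
  i = 4 (α = 1): (1−9)(1−7)(1−3)(1−12) = (−8)·(−6)·(−2)·(−11) = 1056 ≡ 3, so v_4 = 3^{−1} = 9 (mod 13).
  i = 5 (α = 12): (12−9)(12−7)(12−3)(12−1) = 3·5·9·11 = 1485 ≡ 3, so v_5 = 3^{−1} = 9 (mod 13).
  v = [6, 11, 4, 9, 9].
Step 2: syndromes of r = [9, 1, 4, 3, 8] (all sums mod 13).
  S_0 = Σ v_i r_i = 6·9 + 11·1 + 4·4 + 9·3 + 9·8 = 180 ≡ 11.
  S_1 = Σ v_i α_i r_i = 6·9·9 + 11·7·1 + 4·3·4 + 9·1·3 + 9·12·8 = 1502 ≡ 7.
  α_i^2 mod 13 = [3, 10, 9, 1, 1].
  S_2 = Σ v_i α_i^2 r_i = 6·3·9 + 11·10·1 + 4·9·4 + 9·1·3 + 9·1·8 = 515 ≡ 8.
  S = (11, 7, 8) ≠ 0, so r is not a codeword (an error is present).
Step 3: locate the error. For a single error e at position i, S_ℓ = v_i·e·α_i^ℓ, so α_err = S_1/S_0.
  S_0^{−1} = 11^{−1} = 6 (mod 13), so α_err = 7·6 = 42 ≡ 3 = α_3. Error position i = 3.
  Consistency check: S_2/S_1 = 8·2 = 16 ≡ 3 = α_err ✓ (single-error assumption holds).
Step 4: error magnitude e = S_0/v_3 = S_0·∏_{j≠3}(α_3 − α_j) = 11·10 = 110 ≡ 6 (mod 13).
Step 5: correct position 3: c_3 = r_3 − e = 4 − 6 ≡ 11 (mod 13). Hence c = [9, 1, 11, 3, 8].
  Check: interpolating c through the α_i gives m(x) = 12 + 4·x (degree < 2) with m(α_i) = c_i for every i, so c is indeed a codeword.


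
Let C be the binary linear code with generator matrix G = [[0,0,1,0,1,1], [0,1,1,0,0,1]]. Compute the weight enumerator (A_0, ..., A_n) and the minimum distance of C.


Weight distribution: A_0 = 1, A_2 = 1, A_3 = 2. Minimum distance d = 2.

Enumerate all 2^2 = 4 messages m ∈ F_2^2.
For each, compute codeword c = mG in F_2^6, then tally its weight.
  m = 00 → c = 000000, weight = 0.
  m = 10 → c = 001011, weight = 3.
  m = 01 → c = 011001, weight = 3.
  m = 11 → c = 010010, weight = 2.
Tally weights:
  weight 0: 1 codewords.
  weight 2: 1 codewords.
  weight 3: 2 codewords.
Minimum distance d = smallest w > 0 with A_w > 0 = 2.
Sanity: Σ A_w = 4 = 2^2 = 4 ✓.


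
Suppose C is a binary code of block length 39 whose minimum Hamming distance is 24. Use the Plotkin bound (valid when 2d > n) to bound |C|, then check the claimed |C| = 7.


Plotkin bound M ≤ 4; given |C| = 7 > bound (violated).

Check applicability: 2d = 48, n = 39.
2d − n = 9 > 0, so Plotkin applies.
Compute d/(2d−n) = 24/9 ≈ 2.6667.
⌊d/(2d−n)⌋ = 2.
Plotkin bound: M ≤ 2·2 = 4.
Given |C| = 7, check: VIOLATED.
This |C| is above the Plotkin bound, so no binary code with n = 39, d = 24 and 7 codewords exists.


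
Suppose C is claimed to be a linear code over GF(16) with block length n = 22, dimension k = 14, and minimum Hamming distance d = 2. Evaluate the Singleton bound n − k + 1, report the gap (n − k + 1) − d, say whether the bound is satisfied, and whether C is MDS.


Singleton RHS = n − k + 1 = 9, slack = 7, bound satisfied, not MDS.

Singleton bound: d ≤ n − k + 1.
Here n = 22, k = 14, so n − k + 1 = 9.
Given d = 2, check d ≤ 9: YES.
Slack = (n − k + 1) − d = 7.
The code is NOT MDS (slack = 7 > 0).
Description: the claimed parameters are [22, 14, 2]_16; such a code would be non-MDS.


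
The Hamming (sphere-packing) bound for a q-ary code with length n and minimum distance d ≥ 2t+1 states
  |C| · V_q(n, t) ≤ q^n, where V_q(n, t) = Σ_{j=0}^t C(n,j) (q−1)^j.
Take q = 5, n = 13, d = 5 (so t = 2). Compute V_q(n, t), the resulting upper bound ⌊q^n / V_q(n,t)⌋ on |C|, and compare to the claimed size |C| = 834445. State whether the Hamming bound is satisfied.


V_q(n, t) = 1301, q^n = 1220703125, Hamming bound = 938280, |C| = 834445 ≤ bound (satisfied).

Step 1: Compute V_q(n, t) = Σ_{j=0}^2 C(n, j) (q−1)^j.
  j = 0: C(13,0)·(4)^0 = 1·1 = 1.
  j = 1: C(13,1)·(4)^1 = 13·4 = 52.
  j = 2: C(13,2)·(4)^2 = 78·16 = 1248.
  V_q(n, t) = 1 + 52 + 1248 = 1301.
Step 2: q^n = 5^13 = 1220703125.
Step 3: Hamming bound ⌊q^n / V_q(n,t)⌋ = ⌊1220703125/1301⌋ = 938280.
Step 4: Compare |C| = 834445 to 938280: satisfied.
The claimed |C| lies below the Hamming bound.


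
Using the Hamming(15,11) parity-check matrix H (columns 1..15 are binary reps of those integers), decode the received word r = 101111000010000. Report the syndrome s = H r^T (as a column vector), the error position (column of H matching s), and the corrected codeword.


s = (1, 1, 1, 0)^T, error position = 14, corrected codeword c = 101111000010010

Compute s = H r^T mod 2 one row at a time:
  s_1 = 0 + 0 + 0 + 1 + 0 + 0 + 0 + 0 = 1 ≡ 1 (mod 2).
  s_2 = 1 + 1 + 1 + 0 + 0 + 0 + 0 + 0 = 3 ≡ 1 (mod 2).
  s_3 = 0 + 1 + 1 + 0 + 0 + 1 + 0 + 0 = 3 ≡ 1 (mod 2).
  s_4 = 1 + 1 + 1 + 0 + 0 + 1 + 0 + 0 = 4 ≡ 0 (mod 2).
s = (1, 1, 1, 0)^T — this equals column 14 of H (binary 1110), so error is at position 14.
Correct: flip bit 14 of r = 101111000010000 to get c = 101111000010010.


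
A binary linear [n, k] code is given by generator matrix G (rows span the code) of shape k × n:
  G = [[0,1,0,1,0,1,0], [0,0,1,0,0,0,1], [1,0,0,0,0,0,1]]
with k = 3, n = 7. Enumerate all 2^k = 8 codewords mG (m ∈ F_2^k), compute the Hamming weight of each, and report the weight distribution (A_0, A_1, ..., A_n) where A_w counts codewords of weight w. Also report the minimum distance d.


Weight distribution: A_0 = 1, A_2 = 3, A_3 = 1, A_5 = 3. Minimum distance d = 2.

Enumerate all 2^3 = 8 messages m ∈ F_2^3.
For each, compute codeword c = mG in F_2^7, then tally its weight.
  m = 000 → c = 0000000, weight = 0.
  m = 100 → c = 0101010, weight = 3.
  m = 010 → c = 0010001, weight = 2.
  m = 110 → c = 0111011, weight = 5.
  m = 001 → c = 1000001, weight = 2.
  m = 101 → c = 1101011, weight = 5.
  m = 011 → c = 1010000, weight = 2.
  m = 111 → c = 1111010, weight = 5.
Tally weights:
  weight 0: 1 codewords.
  weight 2: 3 codewords.
  weight 3: 1 codewords.
  weight 5: 3 codewords.
Minimum distance d = smallest w > 0 with A_w > 0 = 2.
Sanity: Σ A_w = 8 = 2^3 = 8 ✓.


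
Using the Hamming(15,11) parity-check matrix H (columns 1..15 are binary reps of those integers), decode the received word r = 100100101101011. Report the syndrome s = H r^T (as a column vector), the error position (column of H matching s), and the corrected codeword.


s = (1, 1, 0, 0)^T, error position = 12, corrected codeword c = 100100101100011

Compute s = H r^T mod 2 one row at a time:
  s_1 = 0 + 1 + 1 + 0 + 1 + 0 + 1 + 1 = 5 ≡ 1 (mod 2).
  s_2 = 1 + 0 + 0 + 1 + 1 + 0 + 1 + 1 = 5 ≡ 1 (mod 2).
  s_3 = 0 + 0 + 0 + 1 + 1 + 0 + 1 + 1 = 4 ≡ 0 (mod 2).
  s_4 = 1 + 0 + 0 + 1 + 1 + 0 + 0 + 1 = 4 ≡ 0 (mod 2).
s = (1, 1, 0, 0)^T — this equals column 12 of H (binary 1100), so error is at position 12.
Correct: flip bit 12 of r = 100100101101011 to get c = 100100101100011.


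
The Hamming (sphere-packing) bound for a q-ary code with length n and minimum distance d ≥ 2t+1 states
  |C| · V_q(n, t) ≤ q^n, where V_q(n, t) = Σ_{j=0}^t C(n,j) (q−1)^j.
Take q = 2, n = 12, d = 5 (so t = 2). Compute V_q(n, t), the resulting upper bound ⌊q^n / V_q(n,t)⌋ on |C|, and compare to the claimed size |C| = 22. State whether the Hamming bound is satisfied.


V_q(n, t) = 79, q^n = 4096, Hamming bound = 51, |C| = 22 ≤ bound (satisfied).

Step 1: Compute V_q(n, t) = Σ_{j=0}^2 C(n, j) (q−1)^j.
  j = 0: C(12,0)·(1)^0 = 1·1 = 1.
  j = 1: C(12,1)·(1)^1 = 12·1 = 12.
  j = 2: C(12,2)·(1)^2 = 66·1 = 66.
  V_q(n, t) = 1 + 12 + 66 = 79.
Step 2: q^n = 2^12 = 4096.
Step 3: Hamming bound ⌊q^n / V_q(n,t)⌋ = ⌊4096/79⌋ = 51.
Step 4: Compare |C| = 22 to 51: satisfied.
The claimed |C| lies below the Hamming bound.


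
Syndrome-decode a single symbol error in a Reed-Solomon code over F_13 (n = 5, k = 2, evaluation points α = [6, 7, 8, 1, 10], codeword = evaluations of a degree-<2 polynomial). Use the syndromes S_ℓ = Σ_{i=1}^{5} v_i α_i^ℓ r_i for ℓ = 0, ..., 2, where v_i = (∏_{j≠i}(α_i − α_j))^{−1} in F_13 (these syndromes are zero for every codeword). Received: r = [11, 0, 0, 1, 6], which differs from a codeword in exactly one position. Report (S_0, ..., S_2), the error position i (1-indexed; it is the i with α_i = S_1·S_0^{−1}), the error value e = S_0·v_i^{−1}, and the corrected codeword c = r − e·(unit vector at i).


S = (1, 8, 12), error at position 3, error magnitude e = 11, c = [11, 0, 2, 1, 6].

Step 1: column multipliers v_i = (∏_{j≠i}(α_i − α_j))^{−1} mod 13.
  i = 1 (α = 6): (6−7)(6−8)(6−1)(6−10) = (−1)·(−2)·5·(−4) = −40 ≡ 12, so v_1 = 12^{−1} = 12 (mod 13).
  i = 2 (α = 7): (7−6)(7−8)(7−1)(7−10) = 1·(−1)·6·(−3) = 18 ≡ 5, so v_2 = 5^{−1} = 8 (mod 13).
  i = 3 (α = 8): (8−6)(8−7)(8−1)(8−10) = 2·1·7·(−2) = −28 ≡ 11, so v_3 = 11^{−1} = 6 (mod 13).
  i = 4 (α = 1): (1−6)(1−7)(1−8)(1−10) = (−5)·(−6)·(−7)·(−9) = 1890 ≡ 5, so v_4 = 5^{−1} = 8 (mod 13).
  i = 5 (α = 10): (10−6)(10−7)(10−8)(10−1) = 4·3·2·9 = 216 ≡ 8, so v_5 = 8^{−1} = 5 (mod 13).
  v = [12, 8, 6, 8, 5].
Step 2: syndromes of r = [11, 0, 0, 1, 6] (all sums mod 13).
  S_0 = Σ v_i r_i = 12·11 + 8·0 + 6·0 + 8·1 + 5·6 = 170 ≡ 1.
  S_1 = Σ v_i α_i r_i = 12·6·11 + 8·7·0 + 6·8·0 + 8·1·1 + 5·10·6 = 1100 ≡ 8.
  α_i^2 mod 13 = [10, 10, 12, 1, 9].
  S_2 = Σ v_i α_i^2 r_i = 12·10·11 + 8·10·0 + 6·12·0 + 8·1·1 + 5·9·6 = 1598 ≡ 12.
  S = (1, 8, 12) ≠ 0, so r is not a codeword (an error is present).
Step 3: locate the error. For a single error e at position i, S_ℓ = v_i·e·α_i^ℓ, so α_err = S_1/S_0.
  S_0^{−1} = 1^{−1} = 1 (mod 13), so α_err = 8·1 = 8 ≡ 8 = α_3. Error position i = 3.
  Consistency check: S_2/S_1 = 12·5 = 60 ≡ 8 = α_err ✓ (single-error assumption holds).
Step 4: error magnitude e = S_0/v_3 = S_0·∏_{j≠3}(α_3 − α_j) = 1·11 = 11 ≡ 11 (mod 13).
Step 5: correct position 3: c_3 = r_3 − e = 0 − 11 ≡ 2 (mod 13). Hence c = [11, 0, 2, 1, 6].
  Check: interpolating c through the α_i gives m(x) = 12 + 2·x (degree < 2) with m(α_i) = c_i for every i, so c is indeed a codeword.


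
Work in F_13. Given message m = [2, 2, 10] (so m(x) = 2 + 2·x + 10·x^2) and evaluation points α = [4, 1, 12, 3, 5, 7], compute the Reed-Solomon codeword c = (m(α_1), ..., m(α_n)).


c = [1, 1, 10, 7, 2, 12]

Message polynomial: m(x) = 2 + 2·x + 10·x^2 (mod 13).
For each evaluation point α_i, compute m(α_i) mod 13:
  α_1 = 4: Horner steps 10 → 3 → 1, so m(4) = 1.
  α_2 = 1: Horner steps 10 → 12 → 1, so m(1) = 1.
  α_3 = 12: Horner steps 10 → 5 → 10, so m(12) = 10.
  α_4 = 3: Horner steps 10 → 6 → 7, so m(3) = 7.
  α_5 = 5: Horner steps 10 → 0 → 2, so m(5) = 2.
  α_6 = 7: Horner steps 10 → 7 → 12, so m(7) = 12.
Codeword c = [1, 1, 10, 7, 2, 12] ∈ F_13^6.


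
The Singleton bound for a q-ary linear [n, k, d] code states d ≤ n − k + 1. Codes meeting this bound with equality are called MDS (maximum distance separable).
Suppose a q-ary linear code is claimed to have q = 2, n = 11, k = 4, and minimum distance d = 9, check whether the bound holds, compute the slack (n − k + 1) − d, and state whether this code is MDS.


Singleton RHS = n − k + 1 = 8, slack = -1, bound violated (no such code; not MDS).

Singleton bound: d ≤ n − k + 1.
Here n = 11, k = 4, so n − k + 1 = 8.
Given d = 9, check d ≤ 8: NO.
Slack = (n − k + 1) − d = -1.
The slack is negative: d = 9 exceeds n − k + 1 = 8 by 1, so the Singleton bound is violated and no linear [11, 4, 9]_2 code can exist. In particular it is not MDS (MDS requires d = n − k + 1 exactly).
Description: the claimed parameters are [11, 4, 9]_2; such a code would be impossible (violates the Singleton bound).


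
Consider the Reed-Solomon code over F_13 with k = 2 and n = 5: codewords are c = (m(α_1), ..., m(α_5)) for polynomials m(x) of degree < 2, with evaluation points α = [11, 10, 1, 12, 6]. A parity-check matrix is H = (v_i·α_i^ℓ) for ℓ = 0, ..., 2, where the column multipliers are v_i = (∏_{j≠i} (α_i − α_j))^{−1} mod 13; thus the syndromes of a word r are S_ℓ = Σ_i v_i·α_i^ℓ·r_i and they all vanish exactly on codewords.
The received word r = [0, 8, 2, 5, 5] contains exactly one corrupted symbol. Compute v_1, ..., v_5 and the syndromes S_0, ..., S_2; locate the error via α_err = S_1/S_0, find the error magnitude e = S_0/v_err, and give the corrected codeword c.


S = (11, 1, 6), error at position 5, error magnitude e = 4, c = [0, 8, 2, 5, 1].

Step 1: column multipliers v_i = (∏_{j≠i}(α_i − α_j))^{−1} mod 13.
  i = 1 (α = 11): (11−10)(11−1)(11−12)(11−6) = 1·10·(−1)·5 = −50 ≡ 2, so v_1 = 2^{−1} = 7 (mod 13).
  i = 2 (α = 10): (10−11)(10−1)(10−12)(10−6) = (−1)·9·(−2)·4 = 72 ≡ 7, so v_2 = 7^{−1} = 2 (mod 13).
  i = 3 (α = 1): (1−11)(1−10)(1−12)(1−6) = (−10)·(−9)·(−11)·(−5) = 4950 ≡ 10, so v_3 = 10^{−1} = 4 (mod 13).
  i = 4 (α = 12): (12−11)(12−10)(12−1)(12−6) = 1·2·11·6 = 132 ≡ 2, so v_4 = 2^{−1} = 7 (mod 13).
  i = 5 (α = 6): (6−11)(6−10)(6−1)(6−12) = (−5)·(−4)·5·(−6) = −600 ≡ 11, so v_5 = 11^{−1} = 6 (mod 13).
  v = [7, 2, 4, 7, 6].
Step 2: syndromes of r = [0, 8, 2, 5, 5] (all sums mod 13).
  S_0 = Σ v_i r_i = 7·0 + 2·8 + 4·2 + 7·5 + 6·5 = 89 ≡ 11.
  S_1 = Σ v_i α_i r_i = 7·11·0 + 2·10·8 + 4·1·2 + 7·12·5 + 6·6·5 = 768 ≡ 1.
  α_i^2 mod 13 = [4, 9, 1, 1, 10].
  S_2 = Σ v_i α_i^2 r_i = 7·4·0 + 2·9·8 + 4·1·2 + 7·1·5 + 6·10·5 = 487 ≡ 6.
  S = (11, 1, 6) ≠ 0, so r is not a codeword (an error is present).
Step 3: locate the error. For a single error e at position i, S_ℓ = v_i·e·α_i^ℓ, so α_err = S_1/S_0.
  S_0^{−1} = 11^{−1} = 6 (mod 13), so α_err = 1·6 = 6 ≡ 6 = α_5. Error position i = 5.
  Consistency check: S_2/S_1 = 6·1 = 6 ≡ 6 = α_err ✓ (single-error assumption holds).
Step 4: error magnitude e = S_0/v_5 = S_0·∏_{j≠5}(α_5 − α_j) = 11·11 = 121 ≡ 4 (mod 13).
Step 5: correct position 5: c_5 = r_5 − e = 5 − 4 ≡ 1 (mod 13). Hence c = [0, 8, 2, 5, 1].
  Check: interpolating c through the α_i gives m(x) = 10 + 5·x (degree < 2) with m(α_i) = c_i for every i, so c is indeed a codeword.


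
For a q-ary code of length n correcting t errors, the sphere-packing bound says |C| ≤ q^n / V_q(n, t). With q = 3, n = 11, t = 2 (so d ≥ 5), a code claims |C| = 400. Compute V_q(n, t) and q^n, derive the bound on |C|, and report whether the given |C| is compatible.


V_q(n, t) = 243, q^n = 177147, Hamming bound = 729, |C| = 400 ≤ bound (satisfied).

Step 1: Compute V_q(n, t) = Σ_{j=0}^2 C(n, j) (q−1)^j.
  j = 0: C(11,0)·(2)^0 = 1·1 = 1.
  j = 1: C(11,1)·(2)^1 = 11·2 = 22.
  j = 2: C(11,2)·(2)^2 = 55·4 = 220.
  V_q(n, t) = 1 + 22 + 220 = 243.
Step 2: q^n = 3^11 = 177147.
Step 3: Hamming bound ⌊q^n / V_q(n,t)⌋ = ⌊177147/243⌋ = 729.
Step 4: Compare |C| = 400 to 729: satisfied.
The claimed |C| lies below the Hamming bound.


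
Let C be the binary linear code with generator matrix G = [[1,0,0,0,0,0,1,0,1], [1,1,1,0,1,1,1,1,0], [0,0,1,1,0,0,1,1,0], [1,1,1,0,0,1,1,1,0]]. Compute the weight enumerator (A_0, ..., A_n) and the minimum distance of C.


Weight distribution: A_0 = 1, A_1 = 1, A_3 = 1, A_4 = 3, A_5 = 5, A_6 = 4, A_7 = 1. Minimum distance d = 1.

Enumerate all 2^4 = 16 messages m ∈ F_2^4.
For each, compute codeword c = mG in F_2^9, then tally its weight.
  m = 0000 → c = 000000000, weight = 0.
  m = 1000 → c = 100000101, weight = 3.
  m = 0100 → c = 111011110, weight = 7.
  m = 1100 → c = 011011011, weight = 6.
  m = 0010 → c = 001100110, weight = 4.
  m = 1010 → c = 101100011, weight = 5.
  m = 0110 → c = 110111000, weight = 5.
  m = 1110 → c = 010111101, weight = 6.
  m = 0001 → c = 111001110, weight = 6.
  m = 1001 → c = 011001011, weight = 5.
  m = 0101 → c = 000010000, weight = 1.
  m = 1101 → c = 100010101, weight = 4.
  m = 0011 → c = 110101000, weight = 4.
  m = 1011 → c = 010101101, weight = 5.
  m = 0111 → c = 001110110, weight = 5.
  m = 1111 → c = 101110011, weight = 6.
Tally weights:
  weight 0: 1 codewords.
  weight 1: 1 codewords.
  weight 3: 1 codewords.
  weight 4: 3 codewords.
  weight 5: 5 codewords.
  weight 6: 4 codewords.
  weight 7: 1 codewords.
Minimum distance d = smallest w > 0 with A_w > 0 = 1.
Sanity: Σ A_w = 16 = 2^4 = 16 ✓.
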